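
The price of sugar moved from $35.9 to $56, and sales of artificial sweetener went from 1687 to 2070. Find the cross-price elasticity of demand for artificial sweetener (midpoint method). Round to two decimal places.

ΔQ_x = 2070 − 1687 = 383; ΔP_y = 56 − 35.9 = 20.1.
Midpoints: P̄_y = 45.95, Q̄_x = 1878.5.
ε_xy = (ΔQ_x/ΔP_y)(P̄_y/Q̄_x) = (383/20.1)(45.95/1878.5).

0.47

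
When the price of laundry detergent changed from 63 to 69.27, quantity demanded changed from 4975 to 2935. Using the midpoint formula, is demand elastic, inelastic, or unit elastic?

elastic

Arc ε ≈ -5.441.
|ε| = 5.44 > 1.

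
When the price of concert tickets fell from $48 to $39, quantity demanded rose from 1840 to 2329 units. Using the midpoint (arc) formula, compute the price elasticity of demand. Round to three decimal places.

ΔQ = 2329 − 1840 = 489; ΔP = 39 − 48 = -9.
Midpoints: P̄ = 43.50, Q̄ = 2084.5.
ε = (ΔQ/ΔP)(P̄/Q̄) = (489/-9)(43.50/2084.5).

-1.134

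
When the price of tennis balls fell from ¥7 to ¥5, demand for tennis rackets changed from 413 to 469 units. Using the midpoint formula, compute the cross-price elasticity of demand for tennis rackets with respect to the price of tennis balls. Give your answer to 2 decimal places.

-0.38

ΔQ_x = 469 − 413 = 56; ΔP_y = 5 − 7 = -2.
Midpoints: P̄_y = 6.00, Q̄_x = 441.0.
ε_xy = (ΔQ_x/ΔP_y)(P̄_y/Q̄_x) = (56/-2)(6.00/441.0).
ε_xy < 0, so the goods are complements.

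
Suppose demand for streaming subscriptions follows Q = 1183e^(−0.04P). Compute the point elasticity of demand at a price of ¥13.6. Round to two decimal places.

-0.54

At P = 13.6, Q = 686.639.
dQ/dP = −0.04·1183e^(−0.04P) = −0.04Q = -27.466.
ε = (dQ/dP)(P/Q) = (-27.466)(13.6/686.639).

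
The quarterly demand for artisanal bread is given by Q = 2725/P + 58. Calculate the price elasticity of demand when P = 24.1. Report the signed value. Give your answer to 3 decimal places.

At P = 24.1, Q = 171.071.
dQ/dP = −2725/P² = -4.692.
ε = (dQ/dP)(P/Q) = (-4.692)(24.1/171.071).
|ε| < 1, so demand is inelastic at this price.

-0.661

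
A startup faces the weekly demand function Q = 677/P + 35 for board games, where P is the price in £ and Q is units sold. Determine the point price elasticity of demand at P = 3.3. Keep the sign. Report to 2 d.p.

At P = 3.3, Q = 240.152.
dQ/dP = −677/P² = -62.167.
ε = (dQ/dP)(P/Q) = (-62.167)(3.3/240.152).

-0.85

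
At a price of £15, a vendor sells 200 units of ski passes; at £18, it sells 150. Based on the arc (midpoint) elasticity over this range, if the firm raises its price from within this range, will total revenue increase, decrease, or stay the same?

decrease

Arc ε = (-50/3)(16.50/175.0) ≈ -1.571.
|ε| = 1.57 > 1, so demand is elastic. A price rise therefore reduces total revenue.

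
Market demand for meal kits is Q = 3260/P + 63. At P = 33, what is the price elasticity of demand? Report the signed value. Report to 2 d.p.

At P = 33, Q = 161.788.
dQ/dP = −3260/P² = -2.994.
ε = (dQ/dP)(P/Q) = (-2.994)(33/161.788).

-0.61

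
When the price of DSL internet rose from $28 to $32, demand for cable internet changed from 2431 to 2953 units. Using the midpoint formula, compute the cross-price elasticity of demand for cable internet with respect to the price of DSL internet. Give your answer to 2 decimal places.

1.45

ΔQ_x = 2953 − 2431 = 522; ΔP_y = 32 − 28 = 4.
Midpoints: P̄_y = 30.00, Q̄_x = 2692.0.
ε_xy = (ΔQ_x/ΔP_y)(P̄_y/Q̄_x) = (522/4)(30.00/2692.0).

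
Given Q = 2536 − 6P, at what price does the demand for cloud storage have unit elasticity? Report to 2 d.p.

211.33

For linear demand Q = a − bP, ε = −bP/(a − bP). |ε| = 1 when bP = a − bP, i.e. P = a/(2b).
P = 2536/(2·6) = 2536/12 = 211.3333.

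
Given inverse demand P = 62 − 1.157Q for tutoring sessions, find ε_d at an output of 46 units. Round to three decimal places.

-0.165

At Q = 46, P = 62 − 1.157(46) = 8.78.
dP/dQ = −1.157, so dQ/dP = 1/(−1.157) = -0.864.
ε = (dQ/dP)(P/Q) = (-0.864)(8.78/46).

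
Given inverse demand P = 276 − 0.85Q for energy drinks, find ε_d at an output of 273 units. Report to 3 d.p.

At Q = 273, P = 276 − 0.85(273) = 43.95.
dP/dQ = −0.85, so dQ/dP = 1/(−0.85) = -1.176.
ε = (dQ/dP)(P/Q) = (-1.176)(43.95/273).

-0.189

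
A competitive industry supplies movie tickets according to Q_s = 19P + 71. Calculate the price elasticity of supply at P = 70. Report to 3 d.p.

0.949

At P = 70, Q_s = 1401.
dQ_s/dP = 19.
ε_s = (dQ_s/dP)(P/Q_s) = (19)(70/1401).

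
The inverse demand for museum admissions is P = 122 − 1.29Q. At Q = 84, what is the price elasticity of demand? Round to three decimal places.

At Q = 84, P = 122 − 1.29(84) = 13.64.
dP/dQ = −1.29, so dQ/dP = 1/(−1.29) = -0.775.
ε = (dQ/dP)(P/Q) = (-0.775)(13.64/84).

-0.126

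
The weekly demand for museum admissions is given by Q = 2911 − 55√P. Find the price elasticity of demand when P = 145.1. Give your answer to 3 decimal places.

At P = 145.1, Q = 2248.484.
dQ/dP = −55/(2√P) = -2.283.
ε = (dQ/dP)(P/Q) = (-2.283)(145.1/2248.484).

-0.147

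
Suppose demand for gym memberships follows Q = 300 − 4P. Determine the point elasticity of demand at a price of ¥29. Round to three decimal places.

-0.630

At P = 29, Q = 184.
dQ/dP = −4.
ε = (dQ/dP)(P/Q) = (-4)(29/184).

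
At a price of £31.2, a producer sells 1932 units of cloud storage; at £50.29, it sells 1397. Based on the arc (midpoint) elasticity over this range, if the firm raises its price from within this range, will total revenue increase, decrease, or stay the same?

Arc ε = (-535/19.09)(40.74/1664.5) ≈ -0.686.
|ε| = 0.69 < 1, so demand is inelastic. A price rise therefore raises total revenue.

increase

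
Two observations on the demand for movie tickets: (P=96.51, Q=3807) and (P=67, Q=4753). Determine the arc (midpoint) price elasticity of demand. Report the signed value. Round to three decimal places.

-0.612

ΔQ = 4753 − 3807 = 946; ΔP = 67 − 96.51 = -29.51.
Midpoints: P̄ = 81.75, Q̄ = 4280.0.
ε = (ΔQ/ΔP)(P̄/Q̄) = (946/-29.51)(81.75/4280.0).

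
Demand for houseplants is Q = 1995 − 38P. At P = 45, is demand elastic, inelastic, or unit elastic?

Q = 285, dQ/dP = -38.
ε = (dQ/dP)(P/Q) ≈ -6.000.
|ε| = 6.00 > 1.

elastic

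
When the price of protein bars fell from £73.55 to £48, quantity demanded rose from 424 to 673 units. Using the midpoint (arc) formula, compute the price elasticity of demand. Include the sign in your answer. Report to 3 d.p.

-1.080

ΔQ = 673 − 424 = 249; ΔP = 48 − 73.55 = -25.55.
Midpoints: P̄ = 60.77, Q̄ = 548.5.
ε = (ΔQ/ΔP)(P̄/Q̄) = (249/-25.55)(60.77/548.5).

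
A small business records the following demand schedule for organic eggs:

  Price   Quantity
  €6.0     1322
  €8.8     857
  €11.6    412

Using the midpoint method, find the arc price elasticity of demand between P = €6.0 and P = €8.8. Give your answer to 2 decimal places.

At P = 6.0, Q = 1322; at P = 8.8, Q = 857.
ΔQ = -465, ΔP = 2.8. Midpoints: P̄ = 7.40, Q̄ = 1089.5.
ε = (ΔQ/ΔP)(P̄/Q̄) = (-465/2.8)(7.40/1089.5).

-1.13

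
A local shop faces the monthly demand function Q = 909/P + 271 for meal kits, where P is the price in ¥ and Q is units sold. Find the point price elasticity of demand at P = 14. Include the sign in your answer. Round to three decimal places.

-0.193

At P = 14, Q = 335.929.
dQ/dP = −909/P² = -4.638.
ε = (dQ/dP)(P/Q) = (-4.638)(14/335.929).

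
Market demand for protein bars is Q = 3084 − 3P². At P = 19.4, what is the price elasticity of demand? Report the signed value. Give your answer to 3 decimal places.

-1.155

At P = 19.4, Q = 1954.920.
dQ/dP = −6P = -116.400.
ε = (dQ/dP)(P/Q) = (-116.400)(19.4/1954.920).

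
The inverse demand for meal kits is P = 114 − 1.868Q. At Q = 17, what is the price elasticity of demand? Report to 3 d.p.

At Q = 17, P = 114 − 1.868(17) = 82.24.
dP/dQ = −1.868, so dQ/dP = 1/(−1.868) = -0.535.
ε = (dQ/dP)(P/Q) = (-0.535)(82.24/17).

-2.590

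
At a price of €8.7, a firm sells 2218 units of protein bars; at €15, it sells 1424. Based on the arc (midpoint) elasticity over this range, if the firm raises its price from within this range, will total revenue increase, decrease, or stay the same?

increase

Arc ε = (-794/6.3)(11.85/1821.0) ≈ -0.820.
|ε| = 0.82 < 1, so demand is inelastic. A price rise therefore raises total revenue.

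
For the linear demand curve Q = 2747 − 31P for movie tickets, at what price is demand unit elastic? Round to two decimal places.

44.31

For linear demand Q = a − bP, ε = −bP/(a − bP). |ε| = 1 when bP = a − bP, i.e. P = a/(2b).
P = 2747/(2·31) = 2747/62 = 44.3065.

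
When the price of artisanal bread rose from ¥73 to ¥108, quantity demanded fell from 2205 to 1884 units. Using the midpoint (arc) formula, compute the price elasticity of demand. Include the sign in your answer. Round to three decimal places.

ΔQ = 1884 − 2205 = -321; ΔP = 108 − 73 = 35.
Midpoints: P̄ = 90.50, Q̄ = 2044.5.
ε = (ΔQ/ΔP)(P̄/Q̄) = (-321/35)(90.50/2044.5).

-0.406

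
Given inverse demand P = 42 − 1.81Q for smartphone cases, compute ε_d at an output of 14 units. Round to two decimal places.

-0.66

At Q = 14, P = 42 − 1.81(14) = 16.66.
dP/dQ = −1.81, so dQ/dP = 1/(−1.81) = -0.552.
ε = (dQ/dP)(P/Q) = (-0.552)(16.66/14).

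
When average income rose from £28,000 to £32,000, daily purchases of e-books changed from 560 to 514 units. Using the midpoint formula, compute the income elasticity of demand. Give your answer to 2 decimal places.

ΔQ = -46, ΔI = 4000. Midpoints: Ī = 30,000, Q̄ = 537.0.
ε_I = (ΔQ/ΔI)(Ī/Q̄) = (-46/4000)(30000/537.0).
ε_I < 0, so the good is inferior.

-0.64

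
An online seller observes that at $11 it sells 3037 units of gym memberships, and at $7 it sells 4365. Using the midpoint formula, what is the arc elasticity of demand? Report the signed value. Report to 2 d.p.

ΔQ = 4365 − 3037 = 1328; ΔP = 7 − 11 = -4.
Midpoints: P̄ = 9.00, Q̄ = 3701.0.
ε = (ΔQ/ΔP)(P̄/Q̄) = (1328/-4)(9.00/3701.0).

-0.81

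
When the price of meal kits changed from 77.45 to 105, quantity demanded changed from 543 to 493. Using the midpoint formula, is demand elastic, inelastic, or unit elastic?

inelastic

Arc ε ≈ -0.320.
|ε| = 0.32 < 1.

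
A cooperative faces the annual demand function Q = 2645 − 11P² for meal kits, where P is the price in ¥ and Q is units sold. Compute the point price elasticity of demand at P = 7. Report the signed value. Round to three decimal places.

-0.512

At P = 7, Q = 2106.
dQ/dP = −22P = -154.
ε = (dQ/dP)(P/Q) = (-154)(7/2106).
|ε| < 1, so demand is inelastic at this price.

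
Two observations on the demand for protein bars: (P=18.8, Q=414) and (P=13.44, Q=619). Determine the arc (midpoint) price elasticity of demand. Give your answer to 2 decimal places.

-1.19

ΔQ = 619 − 414 = 205; ΔP = 13.44 − 18.8 = -5.36.
Midpoints: P̄ = 16.12, Q̄ = 516.5.
ε = (ΔQ/ΔP)(P̄/Q̄) = (205/-5.36)(16.12/516.5).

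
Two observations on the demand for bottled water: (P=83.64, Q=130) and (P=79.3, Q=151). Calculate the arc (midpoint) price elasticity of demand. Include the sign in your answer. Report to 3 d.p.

-2.806

ΔQ = 151 − 130 = 21; ΔP = 79.3 − 83.64 = -4.34.
Midpoints: P̄ = 81.47, Q̄ = 140.5.
ε = (ΔQ/ΔP)(P̄/Q̄) = (21/-4.34)(81.47/140.5).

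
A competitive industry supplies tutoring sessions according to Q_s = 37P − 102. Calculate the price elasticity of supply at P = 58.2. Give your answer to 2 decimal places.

At P = 58.2, Q_s = 2051.40.
dQ_s/dP = 37.
ε_s = (dQ_s/dP)(P/Q_s) = (37)(58.2/2051.40).

1.05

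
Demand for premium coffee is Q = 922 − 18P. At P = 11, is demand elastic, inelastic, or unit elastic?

Q = 724, dQ/dP = -18.
ε = (dQ/dP)(P/Q) ≈ -0.273.
|ε| = 0.27 < 1.

inelastic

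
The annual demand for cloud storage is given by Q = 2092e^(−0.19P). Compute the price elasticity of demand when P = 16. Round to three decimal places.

-3.040

At P = 16, Q = 100.071.
dQ/dP = −0.19·2092e^(−0.19P) = −0.19Q = -19.013.
ε = (dQ/dP)(P/Q) = (-19.013)(16/100.071).
|ε| > 1, so demand is elastic at this price.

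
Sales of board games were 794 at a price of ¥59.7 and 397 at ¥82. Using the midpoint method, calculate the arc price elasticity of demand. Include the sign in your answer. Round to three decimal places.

-2.118

ΔQ = 397 − 794 = -397; ΔP = 82 − 59.7 = 22.3.
Midpoints: P̄ = 70.85, Q̄ = 595.5.
ε = (ΔQ/ΔP)(P̄/Q̄) = (-397/22.3)(70.85/595.5).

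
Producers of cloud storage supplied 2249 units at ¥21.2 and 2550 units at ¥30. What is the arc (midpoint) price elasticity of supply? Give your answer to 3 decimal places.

0.365

ΔQ = 2550 − 2249 = 301; ΔP = 30 − 21.2 = 8.8.
Midpoints: P̄ = 25.60, Q̄ = 2399.5.
ε_s = (ΔQ/ΔP)(P̄/Q̄) = (301/8.8)(25.60/2399.5).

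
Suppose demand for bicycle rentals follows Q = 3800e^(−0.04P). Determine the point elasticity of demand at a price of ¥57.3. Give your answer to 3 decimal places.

At P = 57.3, Q = 384.044.
dQ/dP = −0.04·3800e^(−0.04P) = −0.04Q = -15.362.
ε = (dQ/dP)(P/Q) = (-15.362)(57.3/384.044).
|ε| > 1, so demand is elastic at this price.

-2.292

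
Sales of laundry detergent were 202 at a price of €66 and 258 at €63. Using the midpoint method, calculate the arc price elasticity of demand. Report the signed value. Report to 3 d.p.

-5.235

ΔQ = 258 − 202 = 56; ΔP = 63 − 66 = -3.
Midpoints: P̄ = 64.50, Q̄ = 230.0.
ε = (ΔQ/ΔP)(P̄/Q̄) = (56/-3)(64.50/230.0).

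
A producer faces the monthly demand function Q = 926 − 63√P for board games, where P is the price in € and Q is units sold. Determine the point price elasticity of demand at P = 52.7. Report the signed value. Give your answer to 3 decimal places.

At P = 52.7, Q = 468.653.
dQ/dP = −63/(2√P) = -4.339.
ε = (dQ/dP)(P/Q) = (-4.339)(52.7/468.653).

-0.488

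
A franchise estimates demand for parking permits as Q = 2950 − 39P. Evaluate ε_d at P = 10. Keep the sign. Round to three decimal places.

At P = 10, Q = 2560.
dQ/dP = −39.
ε = (dQ/dP)(P/Q) = (-39)(10/2560).

-0.152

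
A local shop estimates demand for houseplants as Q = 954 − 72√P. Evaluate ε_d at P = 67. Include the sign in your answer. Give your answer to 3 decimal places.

-0.808

At P = 67, Q = 364.655.
dQ/dP = −72/(2√P) = -4.398.
ε = (dQ/dP)(P/Q) = (-4.398)(67/364.655).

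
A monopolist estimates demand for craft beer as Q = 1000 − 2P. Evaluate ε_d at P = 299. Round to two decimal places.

At P = 299, Q = 402.
dQ/dP = −2.
ε = (dQ/dP)(P/Q) = (-2)(299/402).

-1.49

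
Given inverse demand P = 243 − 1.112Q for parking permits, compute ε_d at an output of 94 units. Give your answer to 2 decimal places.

-1.32

At Q = 94, P = 243 − 1.112(94) = 138.47.
dP/dQ = −1.112, so dQ/dP = 1/(−1.112) = -0.899.
ε = (dQ/dP)(P/Q) = (-0.899)(138.47/94).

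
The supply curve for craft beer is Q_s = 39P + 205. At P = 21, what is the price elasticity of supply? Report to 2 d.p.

0.80

At P = 21, Q_s = 1024.
dQ_s/dP = 39.
ε_s = (dQ_s/dP)(P/Q_s) = (39)(21/1024).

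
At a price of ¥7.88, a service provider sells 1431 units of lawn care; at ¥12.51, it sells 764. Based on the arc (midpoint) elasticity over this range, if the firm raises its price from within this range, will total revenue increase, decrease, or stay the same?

decrease

Arc ε = (-667/4.63)(10.20/1097.5) ≈ -1.338.
|ε| = 1.34 > 1, so demand is elastic. A price rise therefore reduces total revenue.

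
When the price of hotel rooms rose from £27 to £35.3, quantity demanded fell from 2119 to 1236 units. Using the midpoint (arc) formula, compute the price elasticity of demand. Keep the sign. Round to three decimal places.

-1.976

ΔQ = 1236 − 2119 = -883; ΔP = 35.3 − 27 = 8.3.
Midpoints: P̄ = 31.15, Q̄ = 1677.5.
ε = (ΔQ/ΔP)(P̄/Q̄) = (-883/8.3)(31.15/1677.5).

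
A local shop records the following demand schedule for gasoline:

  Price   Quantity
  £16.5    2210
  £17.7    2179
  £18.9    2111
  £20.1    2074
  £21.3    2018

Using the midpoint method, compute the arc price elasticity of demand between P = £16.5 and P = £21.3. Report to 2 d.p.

At P = 16.5, Q = 2210; at P = 21.3, Q = 2018.
ΔQ = -192, ΔP = 4.8. Midpoints: P̄ = 18.90, Q̄ = 2114.0.
ε = (ΔQ/ΔP)(P̄/Q̄) = (-192/4.8)(18.90/2114.0).

-0.36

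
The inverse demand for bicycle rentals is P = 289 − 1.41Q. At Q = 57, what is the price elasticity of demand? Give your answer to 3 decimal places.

-2.596

At Q = 57, P = 289 − 1.41(57) = 208.63.
dP/dQ = −1.41, so dQ/dP = 1/(−1.41) = -0.709.
ε = (dQ/dP)(P/Q) = (-0.709)(208.63/57).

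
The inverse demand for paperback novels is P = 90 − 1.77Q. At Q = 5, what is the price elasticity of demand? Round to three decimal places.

At Q = 5, P = 90 − 1.77(5) = 81.15.
dP/dQ = −1.77, so dQ/dP = 1/(−1.77) = -0.565.
ε = (dQ/dP)(P/Q) = (-0.565)(81.15/5).

-9.169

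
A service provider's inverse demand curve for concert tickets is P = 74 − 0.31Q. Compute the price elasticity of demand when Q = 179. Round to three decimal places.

At Q = 179, P = 74 − 0.31(179) = 18.51.
dP/dQ = −0.31, so dQ/dP = 1/(−0.31) = -3.226.
ε = (dQ/dP)(P/Q) = (-3.226)(18.51/179).

-0.334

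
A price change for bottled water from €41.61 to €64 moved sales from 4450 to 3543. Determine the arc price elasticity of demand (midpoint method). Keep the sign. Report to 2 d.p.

ΔQ = 3543 − 4450 = -907; ΔP = 64 − 41.61 = 22.39.
Midpoints: P̄ = 52.80, Q̄ = 3996.5.
ε = (ΔQ/ΔP)(P̄/Q̄) = (-907/22.39)(52.80/3996.5).

-0.54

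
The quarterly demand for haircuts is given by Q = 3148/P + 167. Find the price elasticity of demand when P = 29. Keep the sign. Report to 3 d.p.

-0.394

At P = 29, Q = 275.552.
dQ/dP = −3148/P² = -3.743.
ε = (dQ/dP)(P/Q) = (-3.743)(29/275.552).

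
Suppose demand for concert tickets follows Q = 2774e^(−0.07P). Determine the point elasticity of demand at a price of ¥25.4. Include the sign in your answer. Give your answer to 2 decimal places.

-1.78

At P = 25.4, Q = 468.739.
dQ/dP = −0.07·2774e^(−0.07P) = −0.07Q = -32.812.
ε = (dQ/dP)(P/Q) = (-32.812)(25.4/468.739).
|ε| > 1, so demand is elastic at this price.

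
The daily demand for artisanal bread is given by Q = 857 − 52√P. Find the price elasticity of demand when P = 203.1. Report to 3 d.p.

-3.196

At P = 203.1, Q = 115.932.
dQ/dP = −52/(2√P) = -1.824.
ε = (dQ/dP)(P/Q) = (-1.824)(203.1/115.932).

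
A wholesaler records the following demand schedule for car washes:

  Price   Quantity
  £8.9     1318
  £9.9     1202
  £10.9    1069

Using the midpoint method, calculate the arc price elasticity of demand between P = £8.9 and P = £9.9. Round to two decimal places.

At P = 8.9, Q = 1318; at P = 9.9, Q = 1202.
ΔQ = -116, ΔP = 1.0. Midpoints: P̄ = 9.40, Q̄ = 1260.0.
ε = (ΔQ/ΔP)(P̄/Q̄) = (-116/1.0)(9.40/1260.0).

-0.87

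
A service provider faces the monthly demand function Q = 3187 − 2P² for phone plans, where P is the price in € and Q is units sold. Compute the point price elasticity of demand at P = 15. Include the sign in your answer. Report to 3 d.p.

-0.329

At P = 15, Q = 2737.
dQ/dP = −4P = -60.
ε = (dQ/dP)(P/Q) = (-60)(15/2737).
|ε| < 1, so demand is inelastic at this price.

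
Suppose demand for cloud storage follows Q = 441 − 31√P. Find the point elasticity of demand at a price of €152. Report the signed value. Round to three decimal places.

At P = 152, Q = 58.806.
dQ/dP = −31/(2√P) = -1.257.
ε = (dQ/dP)(P/Q) = (-1.257)(152/58.806).
|ε| > 1, so demand is elastic at this price.

-3.250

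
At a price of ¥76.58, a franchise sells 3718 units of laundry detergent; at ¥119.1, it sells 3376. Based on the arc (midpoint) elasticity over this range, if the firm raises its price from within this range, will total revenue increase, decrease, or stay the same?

Arc ε = (-342/42.52)(97.84/3547.0) ≈ -0.222.
|ε| = 0.22 < 1, so demand is inelastic. A price rise therefore raises total revenue.

increase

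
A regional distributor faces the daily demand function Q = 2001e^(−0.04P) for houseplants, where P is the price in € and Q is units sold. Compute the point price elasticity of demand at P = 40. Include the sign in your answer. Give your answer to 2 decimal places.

At P = 40, Q = 403.995.
dQ/dP = −0.04·2001e^(−0.04P) = −0.04Q = -16.160.
ε = (dQ/dP)(P/Q) = (-16.160)(40/403.995).

-1.60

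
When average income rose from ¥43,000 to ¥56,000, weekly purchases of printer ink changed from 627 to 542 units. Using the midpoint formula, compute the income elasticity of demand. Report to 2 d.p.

ΔQ = -85, ΔI = 13000. Midpoints: Ī = 49,500, Q̄ = 584.5.
ε_I = (ΔQ/ΔI)(Ī/Q̄) = (-85/13000)(49500/584.5).

-0.55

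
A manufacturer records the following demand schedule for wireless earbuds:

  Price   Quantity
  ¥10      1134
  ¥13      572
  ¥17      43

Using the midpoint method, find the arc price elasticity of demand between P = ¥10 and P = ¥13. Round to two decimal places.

At P = 10, Q = 1134; at P = 13, Q = 572.
ΔQ = -562, ΔP = 3. Midpoints: P̄ = 11.50, Q̄ = 853.0.
ε = (ΔQ/ΔP)(P̄/Q̄) = (-562/3)(11.50/853.0).

-2.53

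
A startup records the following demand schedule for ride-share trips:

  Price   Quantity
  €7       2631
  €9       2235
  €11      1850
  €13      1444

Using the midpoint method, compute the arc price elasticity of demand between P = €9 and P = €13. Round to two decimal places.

-1.18

At P = 9, Q = 2235; at P = 13, Q = 1444.
ΔQ = -791, ΔP = 4. Midpoints: P̄ = 11.00, Q̄ = 1839.5.
ε = (ΔQ/ΔP)(P̄/Q̄) = (-791/4)(11.00/1839.5).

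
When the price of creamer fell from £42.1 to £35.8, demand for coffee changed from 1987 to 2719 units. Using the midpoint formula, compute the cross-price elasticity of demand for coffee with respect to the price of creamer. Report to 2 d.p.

ΔQ_x = 2719 − 1987 = 732; ΔP_y = 35.8 − 42.1 = -6.3.
Midpoints: P̄_y = 38.95, Q̄_x = 2353.0.
ε_xy = (ΔQ_x/ΔP_y)(P̄_y/Q̄_x) = (732/-6.3)(38.95/2353.0).

-1.92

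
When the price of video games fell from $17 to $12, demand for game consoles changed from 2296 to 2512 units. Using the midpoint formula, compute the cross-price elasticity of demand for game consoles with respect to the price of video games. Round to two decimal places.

-0.26

ΔQ_x = 2512 − 2296 = 216; ΔP_y = 12 − 17 = -5.
Midpoints: P̄_y = 14.50, Q̄_x = 2404.0.
ε_xy = (ΔQ_x/ΔP_y)(P̄_y/Q̄_x) = (216/-5)(14.50/2404.0).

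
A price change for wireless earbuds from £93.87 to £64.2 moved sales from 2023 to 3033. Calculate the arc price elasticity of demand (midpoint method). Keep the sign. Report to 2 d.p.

-1.06

ΔQ = 3033 − 2023 = 1010; ΔP = 64.2 − 93.87 = -29.67.
Midpoints: P̄ = 79.03, Q̄ = 2528.0.
ε = (ΔQ/ΔP)(P̄/Q̄) = (1010/-29.67)(79.03/2528.0).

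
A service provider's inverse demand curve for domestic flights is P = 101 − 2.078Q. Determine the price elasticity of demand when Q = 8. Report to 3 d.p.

-5.076

At Q = 8, P = 101 − 2.078(8) = 84.38.
dP/dQ = −2.078, so dQ/dP = 1/(−2.078) = -0.481.
ε = (dQ/dP)(P/Q) = (-0.481)(84.38/8).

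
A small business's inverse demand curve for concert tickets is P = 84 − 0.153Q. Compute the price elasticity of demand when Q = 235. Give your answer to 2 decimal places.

-1.34

At Q = 235, P = 84 − 0.153(235) = 48.05.
dP/dQ = −0.153, so dQ/dP = 1/(−0.153) = -6.536.
ε = (dQ/dP)(P/Q) = (-6.536)(48.05/235).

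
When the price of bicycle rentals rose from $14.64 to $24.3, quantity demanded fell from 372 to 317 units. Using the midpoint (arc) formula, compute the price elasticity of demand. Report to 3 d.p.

ΔQ = 317 − 372 = -55; ΔP = 24.3 − 14.64 = 9.66.
Midpoints: P̄ = 19.47, Q̄ = 344.5.
ε = (ΔQ/ΔP)(P̄/Q̄) = (-55/9.66)(19.47/344.5).

-0.322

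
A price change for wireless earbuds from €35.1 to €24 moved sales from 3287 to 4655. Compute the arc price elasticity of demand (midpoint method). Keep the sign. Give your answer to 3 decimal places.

ΔQ = 4655 − 3287 = 1368; ΔP = 24 − 35.1 = -11.1.
Midpoints: P̄ = 29.55, Q̄ = 3971.0.
ε = (ΔQ/ΔP)(P̄/Q̄) = (1368/-11.1)(29.55/3971.0).

-0.917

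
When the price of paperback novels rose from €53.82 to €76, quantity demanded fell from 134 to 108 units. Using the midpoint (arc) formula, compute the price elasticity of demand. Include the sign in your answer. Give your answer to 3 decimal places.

-0.629

ΔQ = 108 − 134 = -26; ΔP = 76 − 53.82 = 22.18.
Midpoints: P̄ = 64.91, Q̄ = 121.0.
ε = (ΔQ/ΔP)(P̄/Q̄) = (-26/22.18)(64.91/121.0).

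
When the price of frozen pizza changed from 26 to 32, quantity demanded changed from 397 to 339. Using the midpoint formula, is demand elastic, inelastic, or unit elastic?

inelastic

Arc ε ≈ -0.762.
|ε| = 0.76 < 1.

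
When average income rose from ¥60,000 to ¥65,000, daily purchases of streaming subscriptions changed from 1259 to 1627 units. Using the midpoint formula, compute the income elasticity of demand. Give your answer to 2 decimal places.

ΔQ = 368, ΔI = 5000. Midpoints: Ī = 62,500, Q̄ = 1443.0.
ε_I = (ΔQ/ΔI)(Ī/Q̄) = (368/5000)(62500/1443.0).
ε_I > 0, so the good is normal.

3.19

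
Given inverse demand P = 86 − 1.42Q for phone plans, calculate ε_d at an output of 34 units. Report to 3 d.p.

At Q = 34, P = 86 − 1.42(34) = 37.72.
dP/dQ = −1.42, so dQ/dP = 1/(−1.42) = -0.704.
ε = (dQ/dP)(P/Q) = (-0.704)(37.72/34).

-0.781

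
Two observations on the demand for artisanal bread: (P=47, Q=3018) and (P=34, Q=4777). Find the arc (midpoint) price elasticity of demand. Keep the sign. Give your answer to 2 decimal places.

ΔQ = 4777 − 3018 = 1759; ΔP = 34 − 47 = -13.
Midpoints: P̄ = 40.50, Q̄ = 3897.5.
ε = (ΔQ/ΔP)(P̄/Q̄) = (1759/-13)(40.50/3897.5).

-1.41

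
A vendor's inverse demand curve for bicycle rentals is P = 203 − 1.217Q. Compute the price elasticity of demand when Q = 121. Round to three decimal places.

At Q = 121, P = 203 − 1.217(121) = 55.74.
dP/dQ = −1.217, so dQ/dP = 1/(−1.217) = -0.822.
ε = (dQ/dP)(P/Q) = (-0.822)(55.74/121).

-0.379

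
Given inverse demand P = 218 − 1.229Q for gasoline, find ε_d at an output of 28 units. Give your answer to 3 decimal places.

At Q = 28, P = 218 − 1.229(28) = 183.59.
dP/dQ = −1.229, so dQ/dP = 1/(−1.229) = -0.814.
ε = (dQ/dP)(P/Q) = (-0.814)(183.59/28).

-5.335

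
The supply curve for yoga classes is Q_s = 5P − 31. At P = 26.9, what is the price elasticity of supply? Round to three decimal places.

At P = 26.9, Q_s = 103.50.
dQ_s/dP = 5.
ε_s = (dQ_s/dP)(P/Q_s) = (5)(26.9/103.50).

1.300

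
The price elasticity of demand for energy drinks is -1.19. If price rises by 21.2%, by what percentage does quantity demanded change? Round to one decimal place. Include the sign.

-25.2%

%ΔQ ≈ ε × %ΔP = (-1.19)(21.2%) = -25.23%.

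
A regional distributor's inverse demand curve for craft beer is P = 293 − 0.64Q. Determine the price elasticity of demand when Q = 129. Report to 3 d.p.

At Q = 129, P = 293 − 0.64(129) = 210.44.
dP/dQ = −0.64, so dQ/dP = 1/(−0.64) = -1.562.
ε = (dQ/dP)(P/Q) = (-1.562)(210.44/129).

-2.549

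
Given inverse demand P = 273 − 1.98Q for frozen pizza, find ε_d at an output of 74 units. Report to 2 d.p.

-0.86

At Q = 74, P = 273 − 1.98(74) = 126.48.
dP/dQ = −1.98, so dQ/dP = 1/(−1.98) = -0.505.
ε = (dQ/dP)(P/Q) = (-0.505)(126.48/74).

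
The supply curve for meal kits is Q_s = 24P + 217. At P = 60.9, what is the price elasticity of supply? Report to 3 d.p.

At P = 60.9, Q_s = 1678.60.
dQ_s/dP = 24.
ε_s = (dQ_s/dP)(P/Q_s) = (24)(60.9/1678.60).

0.871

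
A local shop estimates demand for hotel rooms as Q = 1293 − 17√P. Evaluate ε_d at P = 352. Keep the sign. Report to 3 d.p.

At P = 352, Q = 974.052.
dQ/dP = −17/(2√P) = -0.453.
ε = (dQ/dP)(P/Q) = (-0.453)(352/974.052).

-0.164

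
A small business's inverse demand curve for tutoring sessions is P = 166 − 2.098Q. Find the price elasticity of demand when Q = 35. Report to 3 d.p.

-1.261

At Q = 35, P = 166 − 2.098(35) = 92.57.
dP/dQ = −2.098, so dQ/dP = 1/(−2.098) = -0.477.
ε = (dQ/dP)(P/Q) = (-0.477)(92.57/35).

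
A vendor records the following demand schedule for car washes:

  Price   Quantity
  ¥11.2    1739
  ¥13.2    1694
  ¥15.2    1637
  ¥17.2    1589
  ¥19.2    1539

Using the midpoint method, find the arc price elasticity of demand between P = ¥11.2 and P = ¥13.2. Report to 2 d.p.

At P = 11.2, Q = 1739; at P = 13.2, Q = 1694.
ΔQ = -45, ΔP = 2.0. Midpoints: P̄ = 12.20, Q̄ = 1716.5.
ε = (ΔQ/ΔP)(P̄/Q̄) = (-45/2.0)(12.20/1716.5).

-0.16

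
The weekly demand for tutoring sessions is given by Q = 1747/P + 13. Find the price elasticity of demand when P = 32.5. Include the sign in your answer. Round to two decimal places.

At P = 32.5, Q = 66.754.
dQ/dP = −1747/P² = -1.654.
ε = (dQ/dP)(P/Q) = (-1.654)(32.5/66.754).
|ε| < 1, so demand is inelastic at this price.

-0.81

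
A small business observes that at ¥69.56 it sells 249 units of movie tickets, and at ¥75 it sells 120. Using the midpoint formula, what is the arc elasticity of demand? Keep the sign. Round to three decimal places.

-9.290

ΔQ = 120 − 249 = -129; ΔP = 75 − 69.56 = 5.44.
Midpoints: P̄ = 72.28, Q̄ = 184.5.
ε = (ΔQ/ΔP)(P̄/Q̄) = (-129/5.44)(72.28/184.5).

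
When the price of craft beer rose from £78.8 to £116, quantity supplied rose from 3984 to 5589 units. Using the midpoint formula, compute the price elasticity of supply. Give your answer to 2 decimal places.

0.88

ΔQ = 5589 − 3984 = 1605; ΔP = 116 − 78.8 = 37.2.
Midpoints: P̄ = 97.40, Q̄ = 4786.5.
ε_s = (ΔQ/ΔP)(P̄/Q̄) = (1605/37.2)(97.40/4786.5).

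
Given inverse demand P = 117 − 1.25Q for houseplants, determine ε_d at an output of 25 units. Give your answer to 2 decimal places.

-2.74

At Q = 25, P = 117 − 1.25(25) = 85.75.
dP/dQ = −1.25, so dQ/dP = 1/(−1.25) = -0.800.
ε = (dQ/dP)(P/Q) = (-0.800)(85.75/25).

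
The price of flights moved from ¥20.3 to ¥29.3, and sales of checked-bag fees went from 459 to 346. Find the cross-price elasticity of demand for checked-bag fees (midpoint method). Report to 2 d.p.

ΔQ_x = 346 − 459 = -113; ΔP_y = 29.3 − 20.3 = 9.
Midpoints: P̄_y = 24.80, Q̄_x = 402.5.
ε_xy = (ΔQ_x/ΔP_y)(P̄_y/Q̄_x) = (-113/9)(24.80/402.5).

-0.77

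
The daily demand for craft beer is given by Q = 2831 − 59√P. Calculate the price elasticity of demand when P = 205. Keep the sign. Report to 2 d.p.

At P = 205, Q = 1986.249.
dQ/dP = −59/(2√P) = -2.060.
ε = (dQ/dP)(P/Q) = (-2.060)(205/1986.249).

-0.21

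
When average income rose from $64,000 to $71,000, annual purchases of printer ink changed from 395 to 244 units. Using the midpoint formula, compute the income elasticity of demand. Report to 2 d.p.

ΔQ = -151, ΔI = 7000. Midpoints: Ī = 67,500, Q̄ = 319.5.
ε_I = (ΔQ/ΔI)(Ī/Q̄) = (-151/7000)(67500/319.5).

-4.56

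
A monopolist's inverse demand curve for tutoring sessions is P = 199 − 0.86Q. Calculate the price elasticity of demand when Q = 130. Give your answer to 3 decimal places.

-0.780

At Q = 130, P = 199 − 0.86(130) = 87.20.
dP/dQ = −0.86, so dQ/dP = 1/(−0.86) = -1.163.
ε = (dQ/dP)(P/Q) = (-1.163)(87.20/130).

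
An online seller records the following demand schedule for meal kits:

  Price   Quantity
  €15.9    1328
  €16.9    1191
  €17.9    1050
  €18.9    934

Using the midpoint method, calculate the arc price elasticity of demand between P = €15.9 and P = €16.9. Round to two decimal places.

At P = 15.9, Q = 1328; at P = 16.9, Q = 1191.
ΔQ = -137, ΔP = 1.0. Midpoints: P̄ = 16.40, Q̄ = 1259.5.
ε = (ΔQ/ΔP)(P̄/Q̄) = (-137/1.0)(16.40/1259.5).

-1.78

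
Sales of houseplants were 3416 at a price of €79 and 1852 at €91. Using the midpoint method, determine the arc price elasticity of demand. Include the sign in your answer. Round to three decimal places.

ΔQ = 1852 − 3416 = -1564; ΔP = 91 − 79 = 12.
Midpoints: P̄ = 85.00, Q̄ = 2634.0.
ε = (ΔQ/ΔP)(P̄/Q̄) = (-1564/12)(85.00/2634.0).

-4.206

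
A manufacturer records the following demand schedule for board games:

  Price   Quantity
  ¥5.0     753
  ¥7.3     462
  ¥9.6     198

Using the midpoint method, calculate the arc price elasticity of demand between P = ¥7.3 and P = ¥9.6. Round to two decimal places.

At P = 7.3, Q = 462; at P = 9.6, Q = 198.
ΔQ = -264, ΔP = 2.3. Midpoints: P̄ = 8.45, Q̄ = 330.0.
ε = (ΔQ/ΔP)(P̄/Q̄) = (-264/2.3)(8.45/330.0).

-2.94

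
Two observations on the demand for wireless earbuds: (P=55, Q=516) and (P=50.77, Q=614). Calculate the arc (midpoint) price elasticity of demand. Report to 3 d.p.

-2.169

ΔQ = 614 − 516 = 98; ΔP = 50.77 − 55 = -4.23.
Midpoints: P̄ = 52.89, Q̄ = 565.0.
ε = (ΔQ/ΔP)(P̄/Q̄) = (98/-4.23)(52.89/565.0).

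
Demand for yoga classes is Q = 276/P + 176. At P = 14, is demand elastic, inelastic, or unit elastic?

Q = 195.714, dQ/dP = -1.408.
ε = (dQ/dP)(P/Q) ≈ -0.101.
|ε| = 0.10 < 1.

inelastic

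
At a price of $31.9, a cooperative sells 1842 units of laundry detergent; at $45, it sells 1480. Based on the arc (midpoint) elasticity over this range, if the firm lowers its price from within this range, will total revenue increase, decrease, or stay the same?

decrease

Arc ε = (-362/13.1)(38.45/1661.0) ≈ -0.640.
|ε| = 0.64 < 1, so demand is inelastic. A price cut therefore reduces total revenue.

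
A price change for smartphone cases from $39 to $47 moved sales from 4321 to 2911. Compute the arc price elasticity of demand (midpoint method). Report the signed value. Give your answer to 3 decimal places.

ΔQ = 2911 − 4321 = -1410; ΔP = 47 − 39 = 8.
Midpoints: P̄ = 43.00, Q̄ = 3616.0.
ε = (ΔQ/ΔP)(P̄/Q̄) = (-1410/8)(43.00/3616.0).

-2.096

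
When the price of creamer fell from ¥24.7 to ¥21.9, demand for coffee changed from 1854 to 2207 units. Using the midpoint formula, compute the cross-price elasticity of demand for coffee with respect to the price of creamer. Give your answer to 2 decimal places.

ΔQ_x = 2207 − 1854 = 353; ΔP_y = 21.9 − 24.7 = -2.8.
Midpoints: P̄_y = 23.30, Q̄_x = 2030.5.
ε_xy = (ΔQ_x/ΔP_y)(P̄_y/Q̄_x) = (353/-2.8)(23.30/2030.5).

-1.45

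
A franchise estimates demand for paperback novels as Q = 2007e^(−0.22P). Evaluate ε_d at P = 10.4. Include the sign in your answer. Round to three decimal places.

-2.288

At P = 10.4, Q = 203.649.
dQ/dP = −0.22·2007e^(−0.22P) = −0.22Q = -44.803.
ε = (dQ/dP)(P/Q) = (-44.803)(10.4/203.649).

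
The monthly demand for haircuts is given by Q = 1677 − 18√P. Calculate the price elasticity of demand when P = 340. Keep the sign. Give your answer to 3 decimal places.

At P = 340, Q = 1345.096.
dQ/dP = −18/(2√P) = -0.488.
ε = (dQ/dP)(P/Q) = (-0.488)(340/1345.096).
|ε| < 1, so demand is inelastic at this price.

-0.123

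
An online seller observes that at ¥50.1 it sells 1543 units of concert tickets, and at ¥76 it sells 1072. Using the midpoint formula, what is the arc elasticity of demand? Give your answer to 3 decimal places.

ΔQ = 1072 − 1543 = -471; ΔP = 76 − 50.1 = 25.9.
Midpoints: P̄ = 63.05, Q̄ = 1307.5.
ε = (ΔQ/ΔP)(P̄/Q̄) = (-471/25.9)(63.05/1307.5).

-0.877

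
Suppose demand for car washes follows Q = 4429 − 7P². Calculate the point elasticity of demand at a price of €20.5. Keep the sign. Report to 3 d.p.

-3.956

At P = 20.5, Q = 1487.250.
dQ/dP = −14P = -287.
ε = (dQ/dP)(P/Q) = (-287)(20.5/1487.250).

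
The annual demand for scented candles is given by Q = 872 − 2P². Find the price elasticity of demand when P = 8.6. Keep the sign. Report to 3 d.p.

At P = 8.6, Q = 724.080.
dQ/dP = −4P = -34.400.
ε = (dQ/dP)(P/Q) = (-34.400)(8.6/724.080).

-0.409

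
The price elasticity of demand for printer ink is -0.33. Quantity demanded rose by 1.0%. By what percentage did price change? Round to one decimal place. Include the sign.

-3.0%

%ΔP ≈ %ΔQ / ε = (1.0%)/(-0.33) = -3.03%.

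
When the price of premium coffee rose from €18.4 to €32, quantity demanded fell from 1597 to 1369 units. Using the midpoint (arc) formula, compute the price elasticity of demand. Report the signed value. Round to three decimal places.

-0.285

ΔQ = 1369 − 1597 = -228; ΔP = 32 − 18.4 = 13.6.
Midpoints: P̄ = 25.20, Q̄ = 1483.0.
ε = (ΔQ/ΔP)(P̄/Q̄) = (-228/13.6)(25.20/1483.0).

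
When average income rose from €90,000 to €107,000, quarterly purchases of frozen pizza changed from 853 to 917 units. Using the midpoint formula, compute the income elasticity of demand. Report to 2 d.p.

0.42

ΔQ = 64, ΔI = 17000. Midpoints: Ī = 98,500, Q̄ = 885.0.
ε_I = (ΔQ/ΔI)(Ī/Q̄) = (64/17000)(98500/885.0).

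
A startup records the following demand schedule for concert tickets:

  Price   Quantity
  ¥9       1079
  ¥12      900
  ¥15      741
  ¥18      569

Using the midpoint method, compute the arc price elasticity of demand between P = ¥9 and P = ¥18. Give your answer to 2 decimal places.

At P = 9, Q = 1079; at P = 18, Q = 569.
ΔQ = -510, ΔP = 9. Midpoints: P̄ = 13.50, Q̄ = 824.0.
ε = (ΔQ/ΔP)(P̄/Q̄) = (-510/9)(13.50/824.0).

-0.93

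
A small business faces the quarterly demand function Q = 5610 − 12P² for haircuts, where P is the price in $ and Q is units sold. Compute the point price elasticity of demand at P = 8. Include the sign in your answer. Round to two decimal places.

At P = 8, Q = 4842.
dQ/dP = −24P = -192.
ε = (dQ/dP)(P/Q) = (-192)(8/4842).

-0.32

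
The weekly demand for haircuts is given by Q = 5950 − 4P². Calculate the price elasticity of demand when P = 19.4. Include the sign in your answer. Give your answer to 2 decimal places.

-0.68

At P = 19.4, Q = 4444.560.
dQ/dP = −8P = -155.200.
ε = (dQ/dP)(P/Q) = (-155.200)(19.4/4444.560).
|ε| < 1, so demand is inelastic at this price.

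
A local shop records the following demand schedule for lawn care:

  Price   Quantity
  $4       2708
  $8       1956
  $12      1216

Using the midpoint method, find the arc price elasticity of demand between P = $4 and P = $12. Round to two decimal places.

At P = 4, Q = 2708; at P = 12, Q = 1216.
ΔQ = -1492, ΔP = 8. Midpoints: P̄ = 8.00, Q̄ = 1962.0.
ε = (ΔQ/ΔP)(P̄/Q̄) = (-1492/8)(8.00/1962.0).

-0.76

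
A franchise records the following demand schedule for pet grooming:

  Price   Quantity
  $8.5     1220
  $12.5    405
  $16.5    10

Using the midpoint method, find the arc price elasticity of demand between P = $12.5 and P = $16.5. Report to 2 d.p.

At P = 12.5, Q = 405; at P = 16.5, Q = 10.
ΔQ = -395, ΔP = 4.0. Midpoints: P̄ = 14.50, Q̄ = 207.5.
ε = (ΔQ/ΔP)(P̄/Q̄) = (-395/4.0)(14.50/207.5).

-6.90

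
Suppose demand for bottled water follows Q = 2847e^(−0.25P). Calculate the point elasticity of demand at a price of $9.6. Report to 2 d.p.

At P = 9.6, Q = 258.274.
dQ/dP = −0.25·2847e^(−0.25P) = −0.25Q = -64.569.
ε = (dQ/dP)(P/Q) = (-64.569)(9.6/258.274).

-2.40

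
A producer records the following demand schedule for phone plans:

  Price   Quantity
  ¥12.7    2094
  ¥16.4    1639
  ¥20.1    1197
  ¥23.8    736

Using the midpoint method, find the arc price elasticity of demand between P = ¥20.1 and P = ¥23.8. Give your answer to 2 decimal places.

-2.83

At P = 20.1, Q = 1197; at P = 23.8, Q = 736.
ΔQ = -461, ΔP = 3.7. Midpoints: P̄ = 21.95, Q̄ = 966.5.
ε = (ΔQ/ΔP)(P̄/Q̄) = (-461/3.7)(21.95/966.5).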